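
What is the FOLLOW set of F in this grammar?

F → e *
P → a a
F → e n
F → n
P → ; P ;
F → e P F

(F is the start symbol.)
{ $ }

To compute FOLLOW(F), find every occurrence of F on a right-hand side N → α F β: add FIRST(β) \ {ε}, and if β is empty or nullable also add FOLLOW(N). Iterate to a fixed point.

F is the start symbol, so $ ∈ FOLLOW(F).
In F → e P F: F is at the end; this adds FOLLOW(F) to itself — nothing new

Taking the union: FOLLOW(F) = { $ }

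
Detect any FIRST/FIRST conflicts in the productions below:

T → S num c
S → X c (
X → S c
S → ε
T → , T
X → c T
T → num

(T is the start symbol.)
A FIRST/FIRST conflict occurs when two productions N → α and N → β for the same non-terminal have FIRST(α) ∩ FIRST(β) ≠ ∅ (with ε ∈ FIRST of a nullable right-hand side, so two nullable alternatives also conflict).

FIRST sets of the non-terminals at (or reachable through a nullable prefix from) the front of some alternative:
  FIRST(S) = { 'c', ε }
  FIRST(X) = { 'c' }

Productions for T:
  T → S num c: FIRST = { 'c', 'num' }
  T → , T: FIRST = { ',' }
  T → num: FIRST = { 'num' }
Productions for S:
  S → X c (: FIRST = { 'c' }
  S → ε: FIRST = { ε }
Productions for X:
  X → S c: FIRST = { 'c' }
  X → c T: FIRST = { 'c' }

Conflict for T: T → S num c and T → num
  Overlap: { 'num' }
Conflict for X: X → S c and X → c T
  Overlap: { 'c' }

Answer: Yes. T → S num c / T → num on { 'num' }; X → S c / X → c T on { 'c' }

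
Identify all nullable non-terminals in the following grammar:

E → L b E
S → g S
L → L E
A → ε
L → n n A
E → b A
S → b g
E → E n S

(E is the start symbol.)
{ 'A' }

A non-terminal is nullable if it can derive ε (the empty string): either it has an ε-production, or it has a production whose right-hand side consists entirely of nullable non-terminals.

ε-productions: A → ε
So A is immediately nullable.
No further non-terminal can be added: every production for the remaining non-terminals contains a terminal or a non-nullable non-terminal.
Nullable = { 'A' }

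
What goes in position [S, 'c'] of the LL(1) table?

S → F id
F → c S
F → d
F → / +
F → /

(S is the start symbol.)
S → F id

To find M[S, 'c'], we find productions for S where 'c' is in the predict set (PREDICT(N → α) = (FIRST(α) \ {ε}) ∪ (FOLLOW(N) if α ⇒* ε)).

Relevant sets:
  FIRST(F) = { '/', 'c', 'd' }

S → F id: PREDICT = { '/', 'c', 'd' }
  'c' is in predict set, so this production goes in M[S, 'c']

M[S, 'c'] = S → F id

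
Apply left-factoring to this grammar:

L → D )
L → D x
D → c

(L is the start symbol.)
Left-factoring transforms A → αβ₁ | αβ₂ into A → αA' and A' → β₁ | β₂
(α is the longest common prefix among the alternatives). Repeat until
no nonterminal has two alternatives with a common prefix.

Round 1: L has alternatives sharing prefix 'D'. Introduce L': L → D L'
  Add: L' → )
  Add: L' → x

No remaining common prefixes — done.

Resulting grammar:
L → D L'
L' → )
L' → x
D → c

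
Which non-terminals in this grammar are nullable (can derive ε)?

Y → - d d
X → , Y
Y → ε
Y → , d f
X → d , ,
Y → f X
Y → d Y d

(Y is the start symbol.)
{ 'Y' }

A non-terminal is nullable if it can derive ε (the empty string): either it has an ε-production, or it has a production whose right-hand side consists entirely of nullable non-terminals.

ε-productions: Y → ε
So Y is immediately nullable.
No further non-terminal can be added: every production for the remaining non-terminals contains a terminal or a non-nullable non-terminal.
Nullable = { 'Y' }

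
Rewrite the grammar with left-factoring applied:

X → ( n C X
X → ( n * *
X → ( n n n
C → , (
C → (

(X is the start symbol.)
Left-factoring transforms A → αβ₁ | αβ₂ into A → αA' and A' → β₁ | β₂
(α is the longest common prefix among the alternatives). Repeat until
no nonterminal has two alternatives with a common prefix.

Round 1: X has alternatives sharing prefix '( n'. Introduce X': X → ( n X'
  Add: X' → C X
  Add: X' → * *
  Add: X' → n n

No remaining common prefixes — done.

Resulting grammar:
X → ( n X'
X' → C X
X' → * *
X' → n n
C → , (
C → (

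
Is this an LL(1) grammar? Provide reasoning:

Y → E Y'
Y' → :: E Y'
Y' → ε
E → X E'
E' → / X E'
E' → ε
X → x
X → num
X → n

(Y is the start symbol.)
Yes, the grammar is LL(1).

Relevant sets:
  FOLLOW(Y') = { $ }
  FOLLOW(E') = { $, '::' }

For Y':
  PREDICT(Y' → :: E Y') = { '::' }
  PREDICT(Y' → ε) = { $ }
For E':
  PREDICT(E' → '/' X E') = { '/' }
  PREDICT(E' → ε) = { $, '::' }
For X:
  PREDICT(X → x) = { 'x' }
  PREDICT(X → num) = { 'num' }
  PREDICT(X → n) = { 'n' }
Y, E have a single production, so nothing to check there.

All predict sets are disjoint. The grammar IS LL(1).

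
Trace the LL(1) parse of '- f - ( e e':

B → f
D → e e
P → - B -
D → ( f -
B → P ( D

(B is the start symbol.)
Stack is shown with the top on the left.

Stack        Input          Action
----------------------------------
B $          - f - ( e e $  output B → P ( D
P ( D $      - f - ( e e $  output P → - B -
- B - ( D $  - f - ( e e $  match '-'
B - ( D $    f - ( e e $    output B → f
f - ( D $    f - ( e e $    match 'f'
- ( D $      - ( e e $      match '-'
( D $        ( e e $        match '('
D $          e e $          output D → e e
e e $        e e $          match 'e'
e $          e $            match 'e'
$            $              accept

The string is accepted.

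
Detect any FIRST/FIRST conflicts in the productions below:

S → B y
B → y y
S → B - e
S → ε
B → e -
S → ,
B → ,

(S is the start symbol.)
Yes. S → B y / S → B '-' e on { ',', 'e', 'y' }; S → B y / S → ',' on { ',' }; S → B '-' e / S → ',' on { ',' }

A FIRST/FIRST conflict occurs when two productions N → α and N → β for the same non-terminal have FIRST(α) ∩ FIRST(β) ≠ ∅ (with ε ∈ FIRST of a nullable right-hand side, so two nullable alternatives also conflict).

FIRST sets of the non-terminals at (or reachable through a nullable prefix from) the front of some alternative:
  FIRST(B) = { ',', 'e', 'y' }

Productions for S:
  S → B y: FIRST = { ',', 'e', 'y' }
  S → B - e: FIRST = { ',', 'e', 'y' }
  S → ε: FIRST = { ε }
  S → ,: FIRST = { ',' }
Productions for B:
  B → y y: FIRST = { 'y' }
  B → e -: FIRST = { 'e' }
  B → ,: FIRST = { ',' }

Conflict for S: S → B y and S → B - e
  Overlap: { ',', 'e', 'y' }
Conflict for S: S → B y and S → ,
  Overlap: { ',' }
Conflict for S: S → B - e and S → ,
  Overlap: { ',' }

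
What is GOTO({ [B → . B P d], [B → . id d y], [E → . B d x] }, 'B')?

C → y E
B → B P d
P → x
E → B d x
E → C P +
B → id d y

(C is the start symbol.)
GOTO(I, 'B') = CLOSURE({ [A → αX.β] : [A → α.Xβ] ∈ I, X = 'B' })

Items with dot before 'B', with the dot advanced:
  [B → . B P d] → [B → B . P d]
  [E → . B d x] → [E → B . d x]
Closure of the advanced items:
  [B → B . P d] has the dot before P: add [P → . x]

GOTO = { [B → B . P d], [E → B . d x], [P → . x] }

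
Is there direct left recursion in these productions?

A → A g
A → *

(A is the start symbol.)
Yes, A is left-recursive

Direct left recursion occurs when N → N α for some non-terminal N (the right-hand side begins with the left-hand side itself).

A → A g: LEFT RECURSIVE (starts with A)
A → *: starts with '*'

The grammar has direct left recursion on: A.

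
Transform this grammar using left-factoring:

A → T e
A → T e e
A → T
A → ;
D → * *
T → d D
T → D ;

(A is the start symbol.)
Left-factoring transforms A → αβ₁ | αβ₂ into A → αA' and A' → β₁ | β₂
(α is the longest common prefix among the alternatives). Repeat until
no nonterminal has two alternatives with a common prefix.

Round 1: A has alternatives sharing prefix 'T'. Introduce A': A → T A'
  Add: A' → e
  Add: A' → e e
  Add: A' → ε

Round 2: A' has alternatives sharing prefix 'e'. Introduce A'': A' → e A''
  Add: A'' → ε
  Add: A'' → e

No remaining common prefixes — done.

Resulting grammar:
A → T A'
A' → e A''
A'' → ε
A'' → e
A' → ε
A → ;
D → * *
T → d D
T → D ;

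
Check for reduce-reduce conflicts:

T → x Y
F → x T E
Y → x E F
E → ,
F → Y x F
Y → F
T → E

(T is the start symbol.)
Augment with T' → T and build the canonical LR(0) collection (I0 = CLOSURE({[T' → . T]}), then GOTO on every symbol after a dot until no new states appear). It has 15 states:
  I0: { [E → . ,], [T → . E], [T → . x Y], [T' → . T] }  — shift
  I1: { [E → , .] }  — reduce
  I2: { [T → E .] }  — reduce
  I3: { [T' → T .] }  — accept
  I4: { [F → . Y x F], [F → . x T E], [T → x . Y], [Y → . F], [Y → . x E F] }  — shift
  I5: { [Y → F .] }  — reduce
  I6: { [F → Y . x F], [T → x Y .] }  — shift, reduce
  I7: { [E → . ,], [F → x . T E], [T → . E], [T → . x Y], [Y → x . E F] }  — shift
  I8: { [F → . Y x F], [F → . x T E], [T → E .], [Y → . F], [Y → . x E F], [Y → x E . F] }  — shift, reduce
  I9: { [E → . ,], [F → x T . E] }  — shift
  I10: { [F → x T E .] }  — reduce
  I11: { [Y → F .], [Y → x E F .] }  — 2 reduces
  I12: { [F → Y . x F] }  — shift
  I13: { [F → . Y x F], [F → . x T E], [F → Y x . F], [Y → . F], [Y → . x E F] }  — shift
  I14: { [F → Y x F .], [Y → F .] }  — 2 reduces

I11 contains complete items [Y → F .], [Y → x E F .] — reduce-reduce conflict.
I14 contains complete items [F → Y x F .], [Y → F .] — reduce-reduce conflict.

Answer: Yes — I11: [Y → F .] vs [Y → x E F .]; I14: [F → Y x F .] vs [Y → F .]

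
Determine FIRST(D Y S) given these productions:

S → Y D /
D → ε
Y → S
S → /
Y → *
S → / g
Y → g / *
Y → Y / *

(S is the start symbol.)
{ '*', '/', 'g' }

FIRST sets of the non-terminals involved (from the grammar, by fixed-point iteration):
  FIRST(D) = { ε }
  FIRST(Y) = { '*', '/', 'g' }

To compute FIRST(D Y S), process the symbols left to right:
Symbol D is a non-terminal. Add FIRST(D) \ {ε} = { }
D is nullable (ε ∈ FIRST(D)), continue to the next symbol.
Symbol Y is a non-terminal. Add FIRST(Y) \ {ε} = { '*', '/', 'g' }
Y is not nullable (ε ∉ FIRST(Y)), so stop here.
FIRST(D Y S) = { '*', '/', 'g' }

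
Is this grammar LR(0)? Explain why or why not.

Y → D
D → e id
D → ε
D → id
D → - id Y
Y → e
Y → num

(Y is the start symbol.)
No. Shift-reduce conflict between [D → .] and [D → . - id Y]

A grammar is LR(0) if no state in the canonical LR(0) collection has:
  - both a shift item (dot before a terminal) and a complete item (shift-reduce conflict), or
  - two or more complete items (reduce-reduce conflict; the accept item [Y' → Y .] counts as a complete item here).

Augment with Y' → Y and build the canonical LR(0) collection (I0 = CLOSURE({[Y' → . Y]}), then GOTO on every symbol after a dot until no new states appear). It has 10 states:
  I0: { [D → . - id Y], [D → . e id], [D → . id], [D → .], [Y → . D], [Y → . e], [Y → . num], [Y' → . Y] }  — shift, reduce
  I1: { [D → - . id Y] }  — shift
  I2: { [Y → D .] }  — reduce
  I3: { [Y' → Y .] }  — accept
  I4: { [D → e . id], [Y → e .] }  — shift, reduce
  I5: { [D → id .] }  — reduce
  I6: { [Y → num .] }  — reduce
  I7: { [D → e id .] }  — reduce
  I8: { [D → - id . Y], [D → . - id Y], [D → . e id], [D → . id], [D → .], [Y → . D], [Y → . e], [Y → . num] }  — shift, reduce
  I9: { [D → - id Y .] }  — reduce

Conflict in state I0:
  Shift-reduce conflict between [D → .] and [D → . - id Y]
So the grammar is NOT LR(0).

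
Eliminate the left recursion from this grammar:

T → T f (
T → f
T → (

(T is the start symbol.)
T is directly left-recursive. The standard transformation for
  A → A α₁ | ... | A α_m | β₁ | ... | β_n
is
  A  → β₁ A' | ... | β_n A'
  A' → α₁ A' | ... | α_m A' | ε

T → f becomes T → f T'
T → ( becomes T → ( T'
T → T f ( becomes T' → f ( T'
Add T' → ε

Resulting grammar:
T → f T'
T → ( T'
T' → f ( T'
T' → ε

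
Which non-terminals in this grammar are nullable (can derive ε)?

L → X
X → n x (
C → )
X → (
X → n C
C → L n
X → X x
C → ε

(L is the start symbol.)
ε-productions: C → ε
So C is immediately nullable.
No further non-terminal can be added: every production for the remaining non-terminals contains a terminal or a non-nullable non-terminal.
Nullable = { 'C' }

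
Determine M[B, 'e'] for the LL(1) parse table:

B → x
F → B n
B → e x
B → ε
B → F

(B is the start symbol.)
B → e x, B → F

To find M[B, 'e'], we find productions for B where 'e' is in the predict set (PREDICT(N → α) = (FIRST(α) \ {ε}) ∪ (FOLLOW(N) if α ⇒* ε)).

Relevant sets:
  FIRST(F) = { 'e', 'n', 'x' }
  FOLLOW(B) = { $, 'n' }

B → x: PREDICT = { 'x' }
B → e x: PREDICT = { 'e' }
  'e' is in predict set, so this production goes in M[B, 'e']
B → ε: PREDICT = { $, 'n' }
B → F: PREDICT = { 'e', 'n', 'x' }
  'e' is in predict set, so this production goes in M[B, 'e']

M[B, 'e'] = B → e x, B → F  (a multiply-defined cell — the grammar is not LL(1))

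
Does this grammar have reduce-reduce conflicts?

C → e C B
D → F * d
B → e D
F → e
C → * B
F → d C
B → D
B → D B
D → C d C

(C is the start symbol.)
Yes — I15: [D → C d C .] vs [F → d C .]

A reduce-reduce conflict occurs when an LR(0) state has two complete items [A → α .] and [B → β .] — both call for a reduction, and with no lookahead the parser cannot choose between them.

Augment with C' → C and build the canonical LR(0) collection (I0 = CLOSURE({[C' → . C]}), then GOTO on every symbol after a dot until no new states appear). It has 23 states:
  I0: { [C → . * B], [C → . e C B], [C' → . C] }  — shift
  I1: { [B → . D B], [B → . D], [B → . e D], [C → * . B], [C → . * B], [C → . e C B], [D → . C d C], [D → . F * d], [F → . d C], [F → . e] }  — shift
  I2: { [C' → C .] }  — accept
  I3: { [C → . * B], [C → . e C B], [C → e . C B] }  — shift
  I4: { [B → . D B], [B → . D], [B → . e D], [C → . * B], [C → . e C B], [C → e C . B], [D → . C d C], [D → . F * d], [F → . d C], [F → . e] }  — shift
  I5: { [C → e C B .] }  — reduce
  I6: { [D → C . d C] }  — shift
  I7: { [B → . D B], [B → . D], [B → . e D], [B → D . B], [B → D .], [C → . * B], [C → . e C B], [D → . C d C], [D → . F * d], [F → . d C], [F → . e] }  — shift, reduce
  I8: { [D → F . * d] }  — shift
  I9: { [C → . * B], [C → . e C B], [F → d . C] }  — shift
  I10: { [B → e . D], [C → . * B], [C → . e C B], [C → e . C B], [D → . C d C], [D → . F * d], [F → . d C], [F → . e], [F → e .] }  — shift, reduce
  I11: { [B → . D B], [B → . D], [B → . e D], [C → . * B], [C → . e C B], [C → e C . B], [D → . C d C], [D → . F * d], [D → C . d C], [F → . d C], [F → . e] }  — shift
  I12: { [B → e D .] }  — reduce
  I13: { [C → . * B], [C → . e C B], [C → e . C B], [F → e .] }  — shift, reduce
  I14: { [C → . * B], [C → . e C B], [D → C d . C], [F → d . C] }  — shift
  I15: { [D → C d C .], [F → d C .] }  — 2 reduces
  I16: { [F → d C .] }  — reduce
  I17: { [D → F * . d] }  — shift
  I18: { [D → F * d .] }  — reduce
  I19: { [B → D B .] }  — reduce
  I20: { [C → . * B], [C → . e C B], [D → C d . C] }  — shift
  I21: { [D → C d C .] }  — reduce
  I22: { [C → * B .] }  — reduce

I15 contains complete items [D → C d C .], [F → d C .] — reduce-reduce conflict.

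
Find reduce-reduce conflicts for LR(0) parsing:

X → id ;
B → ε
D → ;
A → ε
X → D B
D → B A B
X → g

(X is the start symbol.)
No reduce-reduce conflicts

Augment with X' → X and build the canonical LR(0) collection (I0 = CLOSURE({[X' → . X]}), then GOTO on every symbol after a dot until no new states appear). It has 11 states:
  I0: { [B → .], [D → . ;], [D → . B A B], [X → . D B], [X → . g], [X → . id ;], [X' → . X] }  — shift, reduce
  I1: { [D → ; .] }  — reduce
  I2: { [A → .], [D → B . A B] }  — reduce
  I3: { [B → .], [X → D . B] }  — reduce
  I4: { [X' → X .] }  — accept
  I5: { [X → g .] }  — reduce
  I6: { [X → id . ;] }  — shift
  I7: { [X → id ; .] }  — reduce
  I8: { [X → D B .] }  — reduce
  I9: { [B → .], [D → B A . B] }  — reduce
  I10: { [D → B A B .] }  — reduce

No state contains more than one complete item.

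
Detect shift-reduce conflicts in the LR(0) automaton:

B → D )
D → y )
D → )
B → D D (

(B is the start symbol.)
No shift-reduce conflicts

Augment with B' → B and build the canonical LR(0) collection (I0 = CLOSURE({[B' → . B]}), then GOTO on every symbol after a dot until no new states appear). It has 9 states:
  I0: { [B → . D )], [B → . D D (], [B' → . B], [D → . )], [D → . y )] }  — shift
  I1: { [D → ) .] }  — reduce
  I2: { [B' → B .] }  — accept
  I3: { [B → D . )], [B → D . D (], [D → . )], [D → . y )] }  — shift
  I4: { [D → y . )] }  — shift
  I5: { [D → y ) .] }  — reduce
  I6: { [B → D ) .], [D → ) .] }  — 2 reduces
  I7: { [B → D D . (] }  — shift
  I8: { [B → D D ( .] }  — reduce

No state contains both a complete item and a shift item.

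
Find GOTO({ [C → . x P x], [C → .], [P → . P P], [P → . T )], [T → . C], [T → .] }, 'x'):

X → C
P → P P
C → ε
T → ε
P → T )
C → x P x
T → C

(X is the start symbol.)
{ [C → . x P x], [C → .], [C → x . P x], [P → . P P], [P → . T )], [T → . C], [T → .] }

GOTO(I, 'x') = CLOSURE({ [A → αX.β] : [A → α.Xβ] ∈ I, X = 'x' })

Items with dot before 'x', with the dot advanced:
  [C → . x P x] → [C → x . P x]
Closure of the advanced items:
  [C → x . P x] has the dot before P: add [P → . P P], [P → . T )]
  [P → . T )] has the dot before T: add [T → .], [T → . C]
  [T → . C] has the dot before C: add [C → .], [C → . x P x]

GOTO = { [C → . x P x], [C → .], [C → x . P x], [P → . P P], [P → . T )], [T → . C], [T → .] }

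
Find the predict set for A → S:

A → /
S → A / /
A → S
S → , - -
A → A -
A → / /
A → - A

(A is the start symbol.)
PREDICT(A → S) = (FIRST(RHS) \ {ε}) ∪ (FOLLOW(A) if ε ∈ FIRST(RHS), i.e. RHS ⇒* ε)
FIRST(S) = { ',', '-', '/' }
FIRST(S) = { ',', '-', '/' }
ε ∉ FIRST(S), so FOLLOW(A) is not added.
PREDICT(A → S) = { ',', '-', '/' }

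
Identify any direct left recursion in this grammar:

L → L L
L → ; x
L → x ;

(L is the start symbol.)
Yes, L is left-recursive

L → L L: LEFT RECURSIVE (starts with L)
L → ; x: starts with ';'
L → x ;: starts with x

The grammar has direct left recursion on: L.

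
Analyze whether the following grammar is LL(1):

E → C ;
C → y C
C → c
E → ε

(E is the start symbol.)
A grammar is LL(1) if for each non-terminal N with multiple productions, the predict sets of those productions are pairwise disjoint, where PREDICT(N → α) = (FIRST(α) \ {ε}) ∪ (FOLLOW(N) if α ⇒* ε).

Relevant sets:
  FIRST(C) = { 'c', 'y' }
  FOLLOW(E) = { $ }

For E:
  PREDICT(E → C ';') = { 'c', 'y' }
  PREDICT(E → ε) = { $ }
For C:
  PREDICT(C → y C) = { 'y' }
  PREDICT(C → c) = { 'c' }

All predict sets are disjoint. The grammar IS LL(1).

Answer: Yes, the grammar is LL(1).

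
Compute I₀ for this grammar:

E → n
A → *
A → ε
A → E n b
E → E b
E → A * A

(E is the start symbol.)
{ [A → . *], [A → . E n b], [A → .], [E → . A * A], [E → . E b], [E → . n], [E' → . E] }

First, augment the grammar with E' → E
I₀ = CLOSURE({ [E' → . E] }):
  [E' → . E] has the dot before E: add [E → . n], [E → . E b], [E → . A * A]
  [E → . A * A] has the dot before A: add [A → . *], [A → .], [A → . E n b]
No further items can be added.

I₀ = { [A → . *], [A → . E n b], [A → .], [E → . A * A], [E → . E b], [E → . n], [E' → . E] }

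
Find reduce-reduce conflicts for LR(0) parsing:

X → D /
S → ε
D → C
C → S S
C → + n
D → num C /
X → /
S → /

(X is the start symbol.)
Yes — I2: [S → / .] vs [X → / .]

A reduce-reduce conflict occurs when an LR(0) state has two complete items [A → α .] and [B → β .] — both call for a reduction, and with no lookahead the parser cannot choose between them.

Augment with X' → X and build the canonical LR(0) collection (I0 = CLOSURE({[X' → . X]}), then GOTO on every symbol after a dot until no new states appear). It has 14 states:
  I0: { [C → . + n], [C → . S S], [D → . C], [D → . num C /], [S → . /], [S → .], [X → . /], [X → . D /], [X' → . X] }  — shift, reduce
  I1: { [C → + . n] }  — shift
  I2: { [S → / .], [X → / .] }  — 2 reduces
  I3: { [D → C .] }  — reduce
  I4: { [X → D . /] }  — shift
  I5: { [C → S . S], [S → . /], [S → .] }  — shift, reduce
  I6: { [X' → X .] }  — accept
  I7: { [C → . + n], [C → . S S], [D → num . C /], [S → . /], [S → .] }  — shift, reduce
  I8: { [S → / .] }  — reduce
  I9: { [D → num C . /] }  — shift
  I10: { [D → num C / .] }  — reduce
  I11: { [C → S S .] }  — reduce
  I12: { [X → D / .] }  — reduce
  I13: { [C → + n .] }  — reduce

I2 contains complete items [S → / .], [X → / .] — reduce-reduce conflict.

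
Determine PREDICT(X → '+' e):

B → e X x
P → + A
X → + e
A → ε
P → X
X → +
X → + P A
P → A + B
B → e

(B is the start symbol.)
{ '+' }

PREDICT(X → '+' e) = (FIRST(RHS) \ {ε}) ∪ (FOLLOW(X) if ε ∈ FIRST(RHS), i.e. RHS ⇒* ε)
FIRST('+' e) = { '+' }
ε ∉ FIRST('+' e), so FOLLOW(X) is not added.
PREDICT(X → '+' e) = { '+' }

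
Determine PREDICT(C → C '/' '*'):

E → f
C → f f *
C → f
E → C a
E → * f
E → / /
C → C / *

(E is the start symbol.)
PREDICT(C → C '/' '*') = (FIRST(RHS) \ {ε}) ∪ (FOLLOW(C) if ε ∈ FIRST(RHS), i.e. RHS ⇒* ε)
FIRST(C) = { 'f' }
FIRST(C '/' '*') = { 'f' }
ε ∉ FIRST(C '/' '*'), so FOLLOW(C) is not added.
PREDICT(C → C '/' '*') = { 'f' }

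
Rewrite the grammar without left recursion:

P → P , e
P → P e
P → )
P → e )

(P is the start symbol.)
P → ) P'
P → e ) P'
P' → , e P'
P' → e P'
P' → ε

P is directly left-recursive. The standard transformation for
  A → A α₁ | ... | A α_m | β₁ | ... | β_n
is
  A  → β₁ A' | ... | β_n A'
  A' → α₁ A' | ... | α_m A' | ε

P → ) becomes P → ) P'
P → e ) becomes P → e ) P'
P → P , e becomes P' → , e P'
P → P e becomes P' → e P'
Add P' → ε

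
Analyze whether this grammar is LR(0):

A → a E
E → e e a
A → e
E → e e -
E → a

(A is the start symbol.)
Yes, the grammar is LR(0)

A grammar is LR(0) if no state in the canonical LR(0) collection has:
  - both a shift item (dot before a terminal) and a complete item (shift-reduce conflict), or
  - two or more complete items (reduce-reduce conflict; the accept item [A' → A .] counts as a complete item here).

Augment with A' → A and build the canonical LR(0) collection (I0 = CLOSURE({[A' → . A]}), then GOTO on every symbol after a dot until no new states appear). It has 10 states:
  I0: { [A → . a E], [A → . e], [A' → . A] }  — shift
  I1: { [A' → A .] }  — accept
  I2: { [A → a . E], [E → . a], [E → . e e -], [E → . e e a] }  — shift
  I3: { [A → e .] }  — reduce
  I4: { [A → a E .] }  — reduce
  I5: { [E → a .] }  — reduce
  I6: { [E → e . e -], [E → e . e a] }  — shift
  I7: { [E → e e . -], [E → e e . a] }  — shift
  I8: { [E → e e - .] }  — reduce
  I9: { [E → e e a .] }  — reduce

Every state is either a pure shift/goto state or contains exactly one complete item and nothing to shift — no conflicts. The grammar is LR(0).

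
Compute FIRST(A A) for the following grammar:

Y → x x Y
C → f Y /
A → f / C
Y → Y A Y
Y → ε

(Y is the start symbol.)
FIRST sets of the non-terminals involved (from the grammar, by fixed-point iteration):
  FIRST(A) = { 'f' }

To compute FIRST(A A), process the symbols left to right:
Symbol A is a non-terminal. Add FIRST(A) \ {ε} = { 'f' }
A is not nullable (ε ∉ FIRST(A)), so stop here.
FIRST(A A) = { 'f' }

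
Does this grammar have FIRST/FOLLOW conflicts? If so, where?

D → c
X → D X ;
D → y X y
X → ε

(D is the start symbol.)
Nullable non-terminals: X.
FIRST sets used below: FIRST(D) = { 'c', 'y' }

X: nullable alternative(s) X → ε; FOLLOW(X) = { ';', 'y' }
  X → D X ;: FIRST \ {ε} = { 'c', 'y' } — overlaps FOLLOW(X) on { 'y' }: CONFLICT
  X → ε: FIRST \ {ε} = { } — this is the only nullable alternative, skip

D has no nullable alternative, so no FIRST/FOLLOW check is needed there.

So the grammar has 1 FIRST/FOLLOW conflict (marked CONFLICT above).

Answer: Yes. X → D X ';' with FOLLOW(X) on { 'y' }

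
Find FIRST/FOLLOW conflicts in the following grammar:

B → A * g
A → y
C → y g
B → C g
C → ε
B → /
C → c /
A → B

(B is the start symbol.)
A FIRST/FOLLOW conflict occurs when a non-terminal N has a nullable alternative N → β (β ⇒* ε) and another alternative N → α with FIRST(α) ∩ FOLLOW(N) ≠ ∅: on such a lookahead the parser cannot decide between expanding α and letting N vanish via β.

Nullable non-terminals: C.

C: nullable alternative(s) C → ε; FOLLOW(C) = { 'g' }
  C → y g: FIRST \ {ε} = { 'y' } — disjoint from FOLLOW(C)
  C → ε: FIRST \ {ε} = { } — this is the only nullable alternative, skip
  C → c /: FIRST \ {ε} = { 'c' } — disjoint from FOLLOW(C)

A, B have no nullable alternative, so no FIRST/FOLLOW check is needed there.

No FIRST/FOLLOW conflicts found.

Answer: No FIRST/FOLLOW conflicts.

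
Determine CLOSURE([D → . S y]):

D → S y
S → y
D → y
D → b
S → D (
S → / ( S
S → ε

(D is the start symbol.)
{ [D → . S y], [D → . b], [D → . y], [S → . / ( S], [S → . D (], [S → . y], [S → .] }

To compute CLOSURE, for each item [A → α.Bβ] where B is a non-terminal, add [B → .γ] for all productions B → γ; repeat for the newly added items until nothing changes.

Start with: [D → . S y]
  [D → . S y] has the dot before S: add [S → . y], [S → . D (], [S → . / ( S], [S → .]
  [S → . D (] has the dot before D: add [D → . y], [D → . b]
No further items can be added.

CLOSURE = { [D → . S y], [D → . b], [D → . y], [S → . / ( S], [S → . D (], [S → . y], [S → .] }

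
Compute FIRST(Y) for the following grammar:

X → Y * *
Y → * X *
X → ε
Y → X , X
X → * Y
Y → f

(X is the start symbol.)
{ '*', ',', 'f' }

FIRST sets of the other non-terminals involved (by the same procedure, iterated to a fixed point):
  FIRST(X) = { '*', ',', 'f', ε }

From Y → * X *:
  - '*' is a terminal: add '*' and stop
From Y → X , X:
  - X is a non-terminal: add FIRST(X) \ {ε} = { '*', ',', 'f' }
    X is nullable, so continue to the next symbol
  - ',' is a terminal: add ',' and stop
From Y → f:
  - f is a terminal: add 'f' and stop

Collecting: FIRST(Y) = { '*', ',', 'f' }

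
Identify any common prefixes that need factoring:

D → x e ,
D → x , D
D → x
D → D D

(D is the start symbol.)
Left-factoring is needed when two productions for the same non-terminal
share a common prefix on the right-hand side.

Productions for D:
  D → x e ,
  D → x , D
  D → x
  D → D D

Found common prefix 'x' in productions for D

Answer: Yes, D has productions with common prefix 'x'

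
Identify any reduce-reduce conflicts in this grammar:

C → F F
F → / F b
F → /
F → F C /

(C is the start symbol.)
A reduce-reduce conflict occurs when an LR(0) state has two complete items [A → α .] and [B → β .] — both call for a reduction, and with no lookahead the parser cannot choose between them.

Augment with C' → C and build the canonical LR(0) collection (I0 = CLOSURE({[C' → . C]}), then GOTO on every symbol after a dot until no new states appear). It has 9 states:
  I0: { [C → . F F], [C' → . C], [F → . / F b], [F → . /], [F → . F C /] }  — shift
  I1: { [F → . / F b], [F → . /], [F → . F C /], [F → / . F b], [F → / .] }  — shift, reduce
  I2: { [C' → C .] }  — accept
  I3: { [C → . F F], [C → F . F], [F → . / F b], [F → . /], [F → . F C /], [F → F . C /] }  — shift
  I4: { [F → F C . /] }  — shift
  I5: { [C → . F F], [C → F . F], [C → F F .], [F → . / F b], [F → . /], [F → . F C /], [F → F . C /] }  — shift, reduce
  I6: { [F → F C / .] }  — reduce
  I7: { [C → . F F], [F → . / F b], [F → . /], [F → . F C /], [F → / F . b], [F → F . C /] }  — shift
  I8: { [F → / F b .] }  — reduce

No state contains more than one complete item.

Answer: No reduce-reduce conflicts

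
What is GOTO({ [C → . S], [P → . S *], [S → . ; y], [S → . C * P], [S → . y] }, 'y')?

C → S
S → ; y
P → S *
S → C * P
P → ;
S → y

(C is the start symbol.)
{ [S → y .] }

GOTO(I, 'y') = CLOSURE({ [A → αX.β] : [A → α.Xβ] ∈ I, X = 'y' })

Items with dot before 'y', with the dot advanced:
  [S → . y] → [S → y .]
Closure adds nothing (no advanced item has the dot before a non-terminal).

GOTO = { [S → y .] }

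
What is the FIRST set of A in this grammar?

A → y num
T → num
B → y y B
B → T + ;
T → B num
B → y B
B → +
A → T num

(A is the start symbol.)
To compute FIRST(A), examine every production with A on the left-hand side, reading each right-hand side left to right until a non-nullable symbol is reached.

FIRST sets of the other non-terminals involved (by the same procedure, iterated to a fixed point):
  FIRST(T) = { '+', 'num', 'y' }

From A → y num:
  - y is a terminal: add 'y' and stop
From A → T num:
  - T is a non-terminal: add FIRST(T) \ {ε} = { '+', 'num', 'y' }
    T is not nullable, so stop

Collecting: FIRST(A) = { '+', 'num', 'y' }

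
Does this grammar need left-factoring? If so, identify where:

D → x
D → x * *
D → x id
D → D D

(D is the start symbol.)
Left-factoring is needed when two productions for the same non-terminal
share a common prefix on the right-hand side.

Productions for D:
  D → x
  D → x * *
  D → x id
  D → D D

Found common prefix 'x' in productions for D

Answer: Yes, D has productions with common prefix 'x'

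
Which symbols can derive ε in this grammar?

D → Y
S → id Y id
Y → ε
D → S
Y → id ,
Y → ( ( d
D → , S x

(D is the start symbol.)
{ 'D', 'Y' }

A non-terminal is nullable if it can derive ε (the empty string): either it has an ε-production, or it has a production whose right-hand side consists entirely of nullable non-terminals.

ε-productions: Y → ε
So Y is immediately nullable.
D → Y: every symbol on the right is nullable, so D is nullable too.
No further non-terminal can be added: every production for the remaining non-terminals contains a terminal or a non-nullable non-terminal.
Nullable = { 'D', 'Y' }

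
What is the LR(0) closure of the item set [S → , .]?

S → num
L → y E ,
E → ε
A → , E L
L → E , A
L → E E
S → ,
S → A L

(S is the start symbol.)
To compute CLOSURE, for each item [A → α.Bβ] where B is a non-terminal, add [B → .γ] for all productions B → γ; repeat for the newly added items until nothing changes.

Start with: [S → , .]
The dot is at the end, so nothing is added.

CLOSURE = { [S → , .] }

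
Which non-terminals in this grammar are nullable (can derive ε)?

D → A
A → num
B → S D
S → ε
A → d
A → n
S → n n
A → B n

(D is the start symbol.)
{ 'S' }

A non-terminal is nullable if it can derive ε (the empty string): either it has an ε-production, or it has a production whose right-hand side consists entirely of nullable non-terminals.

ε-productions: S → ε
So S is immediately nullable.
No further non-terminal can be added: every production for the remaining non-terminals contains a terminal or a non-nullable non-terminal.
Nullable = { 'S' }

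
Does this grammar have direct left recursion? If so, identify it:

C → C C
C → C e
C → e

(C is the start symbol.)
Yes, C is left-recursive

Direct left recursion occurs when N → N α for some non-terminal N (the right-hand side begins with the left-hand side itself).

C → C C: LEFT RECURSIVE (starts with C)
C → C e: LEFT RECURSIVE (starts with C)
C → e: starts with e

The grammar has direct left recursion on: C.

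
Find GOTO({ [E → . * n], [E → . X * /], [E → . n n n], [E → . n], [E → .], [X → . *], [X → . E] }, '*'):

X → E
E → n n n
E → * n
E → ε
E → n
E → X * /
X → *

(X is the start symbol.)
{ [E → * . n], [X → * .] }

GOTO(I, '*') = CLOSURE({ [A → αX.β] : [A → α.Xβ] ∈ I, X = '*' })

Items with dot before '*', with the dot advanced:
  [E → . * n] → [E → * . n]
  [X → . *] → [X → * .]
Closure adds nothing (no advanced item has the dot before a non-terminal).

GOTO = { [E → * . n], [X → * .] }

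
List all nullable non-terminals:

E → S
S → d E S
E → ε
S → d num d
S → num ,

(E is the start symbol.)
ε-productions: E → ε
So E is immediately nullable.
No further non-terminal can be added: every production for the remaining non-terminals contains a terminal or a non-nullable non-terminal.
Nullable = { 'E' }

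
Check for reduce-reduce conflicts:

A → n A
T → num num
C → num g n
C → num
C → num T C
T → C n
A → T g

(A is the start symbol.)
Augment with A' → A and build the canonical LR(0) collection (I0 = CLOSURE({[A' → . A]}), then GOTO on every symbol after a dot until no new states appear). It has 15 states:
  I0: { [A → . T g], [A → . n A], [A' → . A], [C → . num T C], [C → . num g n], [C → . num], [T → . C n], [T → . num num] }  — shift
  I1: { [A' → A .] }  — accept
  I2: { [T → C . n] }  — shift
  I3: { [A → T . g] }  — shift
  I4: { [A → . T g], [A → . n A], [A → n . A], [C → . num T C], [C → . num g n], [C → . num], [T → . C n], [T → . num num] }  — shift
  I5: { [C → . num T C], [C → . num g n], [C → . num], [C → num . T C], [C → num . g n], [C → num .], [T → . C n], [T → . num num], [T → num . num] }  — shift, reduce
  I6: { [C → . num T C], [C → . num g n], [C → . num], [C → num T . C] }  — shift
  I7: { [C → num g . n] }  — shift
  I8: { [C → . num T C], [C → . num g n], [C → . num], [C → num . T C], [C → num . g n], [C → num .], [T → . C n], [T → . num num], [T → num . num], [T → num num .] }  — shift, 2 reduces
  I9: { [C → num g n .] }  — reduce
  I10: { [C → num T C .] }  — reduce
  I11: { [C → . num T C], [C → . num g n], [C → . num], [C → num . T C], [C → num . g n], [C → num .], [T → . C n], [T → . num num] }  — shift, reduce
  I12: { [A → n A .] }  — reduce
  I13: { [A → T g .] }  — reduce
  I14: { [T → C n .] }  — reduce

I8 contains complete items [C → num .], [T → num num .] — reduce-reduce conflict.

Answer: Yes — I8: [C → num .] vs [T → num num .]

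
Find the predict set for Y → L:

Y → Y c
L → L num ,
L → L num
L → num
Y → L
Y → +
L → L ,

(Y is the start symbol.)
{ 'num' }

PREDICT(Y → L) = (FIRST(RHS) \ {ε}) ∪ (FOLLOW(Y) if ε ∈ FIRST(RHS), i.e. RHS ⇒* ε)
FIRST(L) = { 'num' }
FIRST(L) = { 'num' }
ε ∉ FIRST(L), so FOLLOW(Y) is not added.
PREDICT(Y → L) = { 'num' }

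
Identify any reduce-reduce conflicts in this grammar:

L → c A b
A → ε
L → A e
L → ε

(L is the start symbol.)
Augment with L' → L and build the canonical LR(0) collection (I0 = CLOSURE({[L' → . L]}), then GOTO on every symbol after a dot until no new states appear). It has 7 states:
  I0: { [A → .], [L → . A e], [L → . c A b], [L → .], [L' → . L] }  — shift, 2 reduces
  I1: { [L → A . e] }  — shift
  I2: { [L' → L .] }  — accept
  I3: { [A → .], [L → c . A b] }  — reduce
  I4: { [L → c A . b] }  — shift
  I5: { [L → c A b .] }  — reduce
  I6: { [L → A e .] }  — reduce

I0 contains complete items [A → .], [L → .] — reduce-reduce conflict.

Answer: Yes — I0: [A → .] vs [L → .]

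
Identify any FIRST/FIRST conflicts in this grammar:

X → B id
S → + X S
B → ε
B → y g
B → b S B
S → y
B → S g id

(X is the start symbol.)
Yes. B → y g / B → S g id on { 'y' }

A FIRST/FIRST conflict occurs when two productions N → α and N → β for the same non-terminal have FIRST(α) ∩ FIRST(β) ≠ ∅ (with ε ∈ FIRST of a nullable right-hand side, so two nullable alternatives also conflict).

FIRST sets of the non-terminals at (or reachable through a nullable prefix from) the front of some alternative:
  FIRST(S) = { '+', 'y' }

Productions for S:
  S → + X S: FIRST = { '+' }
  S → y: FIRST = { 'y' }
Productions for B:
  B → ε: FIRST = { ε }
  B → y g: FIRST = { 'y' }
  B → b S B: FIRST = { 'b' }
  B → S g id: FIRST = { '+', 'y' }
X has only one production, so no FIRST/FIRST conflict is possible there.

Conflict for B: B → y g and B → S g id
  Overlap: { 'y' }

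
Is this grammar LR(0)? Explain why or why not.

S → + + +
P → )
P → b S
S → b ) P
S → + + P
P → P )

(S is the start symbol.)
A grammar is LR(0) if no state in the canonical LR(0) collection has:
  - both a shift item (dot before a terminal) and a complete item (shift-reduce conflict), or
  - two or more complete items (reduce-reduce conflict; the accept item [S' → S .] counts as a complete item here).

Augment with S' → S and build the canonical LR(0) collection (I0 = CLOSURE({[S' → . S]}), then GOTO on every symbol after a dot until no new states appear). It has 13 states:
  I0: { [S → . + + +], [S → . + + P], [S → . b ) P], [S' → . S] }  — shift
  I1: { [S → + . + +], [S → + . + P] }  — shift
  I2: { [S' → S .] }  — accept
  I3: { [S → b . ) P] }  — shift
  I4: { [P → . )], [P → . P )], [P → . b S], [S → b ) . P] }  — shift
  I5: { [P → ) .] }  — reduce
  I6: { [P → P . )], [S → b ) P .] }  — shift, reduce
  I7: { [P → b . S], [S → . + + +], [S → . + + P], [S → . b ) P] }  — shift
  I8: { [P → b S .] }  — reduce
  I9: { [P → P ) .] }  — reduce
  I10: { [P → . )], [P → . P )], [P → . b S], [S → + + . +], [S → + + . P] }  — shift
  I11: { [S → + + + .] }  — reduce
  I12: { [P → P . )], [S → + + P .] }  — shift, reduce

Conflict in state I6:
  Shift-reduce conflict between [S → b ) P .] and [P → P . )]
So the grammar is NOT LR(0).

Answer: No. Shift-reduce conflict between [S → b ) P .] and [P → P . )]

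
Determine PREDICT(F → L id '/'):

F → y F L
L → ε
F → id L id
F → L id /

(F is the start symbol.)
PREDICT(F → L id '/') = (FIRST(RHS) \ {ε}) ∪ (FOLLOW(F) if ε ∈ FIRST(RHS), i.e. RHS ⇒* ε)
FIRST(L) = { ε }
FIRST(L id '/') = { 'id' }
ε ∉ FIRST(L id '/'), so FOLLOW(F) is not added.
PREDICT(F → L id '/') = { 'id' }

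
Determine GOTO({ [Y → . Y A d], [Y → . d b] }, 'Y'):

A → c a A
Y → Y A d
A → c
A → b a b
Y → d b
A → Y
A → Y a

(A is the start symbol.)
GOTO(I, 'Y') = CLOSURE({ [A → αX.β] : [A → α.Xβ] ∈ I, X = 'Y' })

Items with dot before 'Y', with the dot advanced:
  [Y → . Y A d] → [Y → Y . A d]
Closure of the advanced items:
  [Y → Y . A d] has the dot before A: add [A → . c a A], [A → . c], [A → . b a b], [A → . Y], [A → . Y a]
  [A → . Y] has the dot before Y: add [Y → . Y A d], [Y → . d b]

GOTO = { [A → . Y a], [A → . Y], [A → . b a b], [A → . c a A], [A → . c], [Y → . Y A d], [Y → . d b], [Y → Y . A d] }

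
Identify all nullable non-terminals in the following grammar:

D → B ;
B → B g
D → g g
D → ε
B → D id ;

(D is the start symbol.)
A non-terminal is nullable if it can derive ε (the empty string): either it has an ε-production, or it has a production whose right-hand side consists entirely of nullable non-terminals.

ε-productions: D → ε
So D is immediately nullable.
No further non-terminal can be added: every production for the remaining non-terminals contains a terminal or a non-nullable non-terminal.
Nullable = { 'D' }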